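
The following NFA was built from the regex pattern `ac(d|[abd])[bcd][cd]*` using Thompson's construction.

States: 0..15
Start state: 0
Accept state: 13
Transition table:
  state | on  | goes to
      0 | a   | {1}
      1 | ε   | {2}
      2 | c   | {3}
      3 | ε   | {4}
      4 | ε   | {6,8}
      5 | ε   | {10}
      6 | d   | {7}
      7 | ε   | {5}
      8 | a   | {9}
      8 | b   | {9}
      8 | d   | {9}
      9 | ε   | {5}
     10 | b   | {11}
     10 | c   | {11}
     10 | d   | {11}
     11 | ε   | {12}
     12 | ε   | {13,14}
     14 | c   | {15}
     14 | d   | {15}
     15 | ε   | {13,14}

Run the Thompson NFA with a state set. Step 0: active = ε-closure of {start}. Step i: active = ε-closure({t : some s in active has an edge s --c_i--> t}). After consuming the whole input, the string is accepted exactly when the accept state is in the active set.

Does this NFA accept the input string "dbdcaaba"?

initial (ε-close {0}): {0}
'd' @ 1: {}  — dead — no transitions
rest 'bdcaaba' ignored (set empty)
end set {} — state 13 not in

Answer: REJECT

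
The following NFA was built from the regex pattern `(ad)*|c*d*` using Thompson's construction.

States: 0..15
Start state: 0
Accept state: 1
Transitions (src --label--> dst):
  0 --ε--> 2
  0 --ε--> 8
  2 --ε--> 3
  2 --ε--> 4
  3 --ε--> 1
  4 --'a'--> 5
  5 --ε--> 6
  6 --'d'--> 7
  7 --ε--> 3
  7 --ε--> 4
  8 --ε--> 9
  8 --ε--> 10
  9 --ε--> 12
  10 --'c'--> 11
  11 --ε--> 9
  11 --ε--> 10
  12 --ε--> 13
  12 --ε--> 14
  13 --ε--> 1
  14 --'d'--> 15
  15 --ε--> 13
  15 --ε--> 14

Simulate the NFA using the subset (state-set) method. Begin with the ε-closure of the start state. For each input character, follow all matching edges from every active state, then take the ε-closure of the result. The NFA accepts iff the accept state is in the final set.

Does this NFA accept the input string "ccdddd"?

S₀ = ε-closure({0}) = {0,1,2,3,4,8,9,10,12,13,14}
'c' @ 1: {1,9,10,11,12,13,14}  (accept∈set)
'c' @ 2: {1,9,10,11,12,13,14}  (accept∈set)
'd' @ 3: {1,13,14,15}  (accept∈set)
'd' @ 4: {1,13,14,15}  (accept∈set)
'd' @ 5: {1,13,14,15}  (accept∈set)
'd' @ 6: {1,13,14,15}  (accept∈set)
after full input: {1,13,14,15}  (accept=1 in)

Answer: ACCEPT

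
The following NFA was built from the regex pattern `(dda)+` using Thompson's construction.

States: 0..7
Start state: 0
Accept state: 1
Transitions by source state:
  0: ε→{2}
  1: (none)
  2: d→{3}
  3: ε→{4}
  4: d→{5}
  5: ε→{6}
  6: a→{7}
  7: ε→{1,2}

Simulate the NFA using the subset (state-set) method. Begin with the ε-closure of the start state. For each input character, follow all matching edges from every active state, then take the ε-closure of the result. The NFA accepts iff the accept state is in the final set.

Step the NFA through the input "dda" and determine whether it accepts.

Answer: ACCEPT

Trace:
start: ε-closure({0}) = {0,2}
'd' @ 1: {3,4}
'd' @ 2: {5,6}
'a' @ 3: {1,2,7}  [accepting]
final: {1,2,7}; accept 1 in set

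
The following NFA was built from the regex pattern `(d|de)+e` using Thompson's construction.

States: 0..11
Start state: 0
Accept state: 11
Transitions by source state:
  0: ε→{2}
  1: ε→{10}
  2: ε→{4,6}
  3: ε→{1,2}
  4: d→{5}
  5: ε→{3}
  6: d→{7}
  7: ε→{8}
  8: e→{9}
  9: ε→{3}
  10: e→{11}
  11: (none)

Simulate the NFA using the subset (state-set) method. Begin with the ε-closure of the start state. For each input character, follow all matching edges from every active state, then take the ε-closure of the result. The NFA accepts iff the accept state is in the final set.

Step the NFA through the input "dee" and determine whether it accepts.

Answer: ACCEPT

Steps:
start: ε-closure({0}) = {0,2,4,6}
'd' @ 1: {1,2,3,4,5,6,7,8,10}
'e' @ 2: {1,2,3,4,6,9,10,11}  (accept∈set)
'e' @ 3: {11}  (accept∈set)
end set {11} — state 11 in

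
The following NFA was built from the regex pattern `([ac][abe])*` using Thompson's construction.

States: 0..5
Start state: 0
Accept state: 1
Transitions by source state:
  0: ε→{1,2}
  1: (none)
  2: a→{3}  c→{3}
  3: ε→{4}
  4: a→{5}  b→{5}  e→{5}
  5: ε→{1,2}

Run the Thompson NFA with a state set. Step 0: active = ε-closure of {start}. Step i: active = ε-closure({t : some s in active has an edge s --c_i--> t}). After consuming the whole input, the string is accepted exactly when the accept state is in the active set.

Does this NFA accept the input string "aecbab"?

initial (ε-close {0}): {0,1,2}
'a' @ 1: {3,4}
'e' @ 2: {1,2,5}  ✓accept
'c' @ 3: {3,4}
'b' @ 4: {1,2,5}  ✓accept
'a' @ 5: {3,4}
'b' @ 6: {1,2,5}  ✓accept
end set {1,2,5} — state 1 in

Answer: ACCEPT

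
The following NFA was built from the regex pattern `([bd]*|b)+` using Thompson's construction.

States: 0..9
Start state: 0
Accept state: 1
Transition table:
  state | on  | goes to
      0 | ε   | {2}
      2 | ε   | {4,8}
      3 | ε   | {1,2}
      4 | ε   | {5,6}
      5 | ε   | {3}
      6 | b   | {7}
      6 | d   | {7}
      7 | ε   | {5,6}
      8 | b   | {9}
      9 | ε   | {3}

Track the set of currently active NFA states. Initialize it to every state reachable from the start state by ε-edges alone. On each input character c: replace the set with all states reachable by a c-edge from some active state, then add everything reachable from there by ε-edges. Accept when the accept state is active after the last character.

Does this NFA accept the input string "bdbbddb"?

start: ε-closure({0}) = {0,1,2,3,4,5,6,8}
'b' @ 1: {1,2,3,4,5,6,7,8,9}  ✓accept
'd' @ 2: {1,2,3,4,5,6,7,8}  ✓accept
'b' @ 3: {1,2,3,4,5,6,7,8,9}  ✓accept
'b' @ 4: {1,2,3,4,5,6,7,8,9}  ✓accept
'd' @ 5: {1,2,3,4,5,6,7,8}  ✓accept
'd' @ 6: {1,2,3,4,5,6,7,8}  ✓accept
'b' @ 7: {1,2,3,4,5,6,7,8,9}  ✓accept
after full input: {1,2,3,4,5,6,7,8,9}  (accept=1 in)

Answer: ACCEPT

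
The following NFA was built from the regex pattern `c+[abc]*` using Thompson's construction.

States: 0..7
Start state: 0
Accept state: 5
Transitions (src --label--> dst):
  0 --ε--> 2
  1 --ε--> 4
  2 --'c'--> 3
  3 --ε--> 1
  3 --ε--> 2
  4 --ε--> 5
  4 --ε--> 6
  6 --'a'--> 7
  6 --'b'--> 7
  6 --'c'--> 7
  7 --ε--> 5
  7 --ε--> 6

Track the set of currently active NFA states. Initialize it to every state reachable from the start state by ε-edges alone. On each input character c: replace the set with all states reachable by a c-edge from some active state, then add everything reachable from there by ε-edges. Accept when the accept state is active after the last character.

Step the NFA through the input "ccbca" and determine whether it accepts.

Answer: ACCEPT

Derivation:
S₀ = ε-closure({0}) = {0,2}
'c' @ 1: {1,2,3,4,5,6}  [accepting]
'c' @ 2: {1,2,3,4,5,6,7}  [accepting]
'b' @ 3: {5,6,7}  [accepting]
'c' @ 4: {5,6,7}  [accepting]
'a' @ 5: {5,6,7}  [accepting]
final: {5,6,7}; accept 5 in set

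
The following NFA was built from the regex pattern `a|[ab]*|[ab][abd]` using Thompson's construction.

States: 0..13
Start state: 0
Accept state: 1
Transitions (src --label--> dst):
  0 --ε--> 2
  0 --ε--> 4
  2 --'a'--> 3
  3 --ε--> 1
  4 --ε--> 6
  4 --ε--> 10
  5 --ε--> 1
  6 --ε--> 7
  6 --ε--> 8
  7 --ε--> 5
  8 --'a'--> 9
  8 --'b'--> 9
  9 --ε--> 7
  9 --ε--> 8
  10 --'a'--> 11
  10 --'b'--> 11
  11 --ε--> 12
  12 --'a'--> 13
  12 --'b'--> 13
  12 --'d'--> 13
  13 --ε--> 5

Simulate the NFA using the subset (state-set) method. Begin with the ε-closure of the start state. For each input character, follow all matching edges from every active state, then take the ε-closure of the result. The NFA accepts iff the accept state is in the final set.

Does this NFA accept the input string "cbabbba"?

start: ε-closure({0}) = {0,1,2,4,5,6,7,8,10}
'c' @ 1: {}  — state set empty
rest 'babbba' ignored (set empty)
end set {} — state 1 not in

Answer: REJECT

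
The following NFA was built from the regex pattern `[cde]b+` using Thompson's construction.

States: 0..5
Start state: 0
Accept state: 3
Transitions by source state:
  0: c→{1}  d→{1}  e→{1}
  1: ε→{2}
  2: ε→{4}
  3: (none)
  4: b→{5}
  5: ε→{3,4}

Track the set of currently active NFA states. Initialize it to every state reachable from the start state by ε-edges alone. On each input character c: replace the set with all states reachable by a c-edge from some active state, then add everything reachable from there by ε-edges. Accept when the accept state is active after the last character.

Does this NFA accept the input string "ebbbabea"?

S₀ = ε-closure({0}) = {0}
'e' @ 1: {1,2,4}
'b' @ 2: {3,4,5}  ✓accept
'b' @ 3: {3,4,5}  ✓accept
'b' @ 4: {3,4,5}  ✓accept
'a' @ 5: {}  — state set empty
rest 'bea' ignored (set empty)
after full input: {}  (accept=3 not in)

Answer: REJECT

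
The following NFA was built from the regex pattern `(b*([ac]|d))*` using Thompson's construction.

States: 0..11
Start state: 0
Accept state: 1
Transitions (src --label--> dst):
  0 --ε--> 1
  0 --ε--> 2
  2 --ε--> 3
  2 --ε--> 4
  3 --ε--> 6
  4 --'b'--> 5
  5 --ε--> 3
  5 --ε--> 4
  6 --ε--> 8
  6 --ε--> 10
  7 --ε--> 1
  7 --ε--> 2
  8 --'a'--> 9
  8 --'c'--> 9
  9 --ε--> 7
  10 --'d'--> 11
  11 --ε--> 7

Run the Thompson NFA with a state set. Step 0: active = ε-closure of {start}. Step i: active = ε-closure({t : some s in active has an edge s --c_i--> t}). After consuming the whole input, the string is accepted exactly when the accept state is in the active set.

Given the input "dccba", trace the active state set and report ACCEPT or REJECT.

Answer: ACCEPT

Trace:
S₀ = ε-closure({0}) = {0,1,2,3,4,6,8,10}
'd' @ 1: {1,2,3,4,6,7,8,10,11}  [accepting]
'c' @ 2: {1,2,3,4,6,7,8,9,10}  [accepting]
'c' @ 3: {1,2,3,4,6,7,8,9,10}  [accepting]
'b' @ 4: {3,4,5,6,8,10}
'a' @ 5: {1,2,3,4,6,7,8,9,10}  [accepting]
end set {1,2,3,4,6,7,8,9,10} — state 1 in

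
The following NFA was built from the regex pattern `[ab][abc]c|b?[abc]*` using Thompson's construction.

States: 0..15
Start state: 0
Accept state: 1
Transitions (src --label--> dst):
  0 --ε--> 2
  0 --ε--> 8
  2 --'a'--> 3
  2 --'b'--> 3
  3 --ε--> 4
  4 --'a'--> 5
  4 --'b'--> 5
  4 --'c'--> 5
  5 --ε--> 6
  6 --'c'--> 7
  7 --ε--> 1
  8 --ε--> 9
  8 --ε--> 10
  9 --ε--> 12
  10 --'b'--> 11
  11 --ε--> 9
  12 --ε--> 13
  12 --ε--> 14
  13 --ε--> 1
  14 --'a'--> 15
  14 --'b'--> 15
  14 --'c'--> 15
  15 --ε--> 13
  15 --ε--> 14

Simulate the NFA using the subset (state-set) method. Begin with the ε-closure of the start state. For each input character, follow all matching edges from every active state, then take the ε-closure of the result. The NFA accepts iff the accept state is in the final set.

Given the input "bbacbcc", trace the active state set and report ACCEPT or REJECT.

Answer: ACCEPT

Derivation:
S₀ = ε-closure({0}) = {0,1,2,8,9,10,12,13,14}
'b' @ 1: {1,3,4,9,11,12,13,14,15}  [accepting]
'b' @ 2: {1,5,6,13,14,15}  [accepting]
'a' @ 3: {1,13,14,15}  [accepting]
'c' @ 4: {1,13,14,15}  [accepting]
'b' @ 5: {1,13,14,15}  [accepting]
'c' @ 6: {1,13,14,15}  [accepting]
'c' @ 7: {1,13,14,15}  [accepting]
after full input: {1,13,14,15}  (accept=1 in)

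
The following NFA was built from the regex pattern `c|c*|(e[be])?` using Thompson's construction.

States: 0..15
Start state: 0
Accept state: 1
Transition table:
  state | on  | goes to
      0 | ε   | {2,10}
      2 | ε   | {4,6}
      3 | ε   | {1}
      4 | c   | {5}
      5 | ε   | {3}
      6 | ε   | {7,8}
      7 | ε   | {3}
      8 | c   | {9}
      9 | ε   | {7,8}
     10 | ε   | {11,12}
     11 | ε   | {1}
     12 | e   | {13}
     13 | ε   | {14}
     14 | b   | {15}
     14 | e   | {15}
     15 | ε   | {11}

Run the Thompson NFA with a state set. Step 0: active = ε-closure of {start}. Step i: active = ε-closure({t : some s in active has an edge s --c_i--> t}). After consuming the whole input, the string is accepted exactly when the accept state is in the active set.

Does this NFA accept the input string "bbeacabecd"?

Answer: REJECT

Steps:
start: ε-closure({0}) = {0,1,2,3,4,6,7,8,10,11,12}
'b' @ 1: {}  — dead — no transitions
rest 'beacabecd' ignored (set empty)
final: {}; accept 1 not in set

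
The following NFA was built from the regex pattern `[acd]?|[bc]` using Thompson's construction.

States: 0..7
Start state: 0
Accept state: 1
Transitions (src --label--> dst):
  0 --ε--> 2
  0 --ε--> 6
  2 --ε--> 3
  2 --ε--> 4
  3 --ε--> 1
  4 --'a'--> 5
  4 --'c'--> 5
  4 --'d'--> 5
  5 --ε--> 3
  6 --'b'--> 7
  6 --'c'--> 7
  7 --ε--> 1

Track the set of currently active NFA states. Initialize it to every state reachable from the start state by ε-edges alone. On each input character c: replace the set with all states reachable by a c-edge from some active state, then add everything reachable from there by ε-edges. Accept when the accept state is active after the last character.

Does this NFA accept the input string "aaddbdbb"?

initial (ε-close {0}): {0,1,2,3,4,6}
'a' @ 1: {1,3,5}  (accept∈set)
'a' @ 2: {}  — no active states
rest 'ddbdbb' ignored (set empty)
final: {}; accept 1 not in set

Answer: REJECT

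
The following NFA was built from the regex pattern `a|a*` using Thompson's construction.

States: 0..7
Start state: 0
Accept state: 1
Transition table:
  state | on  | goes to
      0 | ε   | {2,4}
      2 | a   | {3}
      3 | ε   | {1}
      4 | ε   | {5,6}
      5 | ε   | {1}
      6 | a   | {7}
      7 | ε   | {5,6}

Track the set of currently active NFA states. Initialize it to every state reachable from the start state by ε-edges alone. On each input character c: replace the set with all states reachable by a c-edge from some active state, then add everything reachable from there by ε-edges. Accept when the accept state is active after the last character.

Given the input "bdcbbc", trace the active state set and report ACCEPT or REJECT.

start: ε-closure({0}) = {0,1,2,4,5,6}
'b' @ 1: {}  — state set empty
rest 'dcbbc' ignored (set empty)
end set {} — state 1 not in

Answer: REJECT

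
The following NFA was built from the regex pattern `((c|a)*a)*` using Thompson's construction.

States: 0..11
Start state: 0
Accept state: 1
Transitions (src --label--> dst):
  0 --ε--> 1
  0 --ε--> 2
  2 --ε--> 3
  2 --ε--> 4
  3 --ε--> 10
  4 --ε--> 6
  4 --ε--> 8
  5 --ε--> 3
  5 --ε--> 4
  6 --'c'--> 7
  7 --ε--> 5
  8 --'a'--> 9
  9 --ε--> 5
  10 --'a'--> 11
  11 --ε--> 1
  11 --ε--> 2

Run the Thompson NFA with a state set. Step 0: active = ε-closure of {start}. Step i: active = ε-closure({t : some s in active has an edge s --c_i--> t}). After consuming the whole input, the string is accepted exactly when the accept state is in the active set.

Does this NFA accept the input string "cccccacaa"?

initial (ε-close {0}): {0,1,2,3,4,6,8,10}
'c' @ 1: {3,4,5,6,7,8,10}
'c' @ 2: {3,4,5,6,7,8,10}
'c' @ 3: {3,4,5,6,7,8,10}
'c' @ 4: {3,4,5,6,7,8,10}
'c' @ 5: {3,4,5,6,7,8,10}
'a' @ 6: {1,2,3,4,5,6,8,9,10,11}  [accepting]
'c' @ 7: {3,4,5,6,7,8,10}
'a' @ 8: {1,2,3,4,5,6,8,9,10,11}  [accepting]
'a' @ 9: {1,2,3,4,5,6,8,9,10,11}  [accepting]
end set {1,2,3,4,5,6,8,9,10,11} — state 1 in

Answer: ACCEPT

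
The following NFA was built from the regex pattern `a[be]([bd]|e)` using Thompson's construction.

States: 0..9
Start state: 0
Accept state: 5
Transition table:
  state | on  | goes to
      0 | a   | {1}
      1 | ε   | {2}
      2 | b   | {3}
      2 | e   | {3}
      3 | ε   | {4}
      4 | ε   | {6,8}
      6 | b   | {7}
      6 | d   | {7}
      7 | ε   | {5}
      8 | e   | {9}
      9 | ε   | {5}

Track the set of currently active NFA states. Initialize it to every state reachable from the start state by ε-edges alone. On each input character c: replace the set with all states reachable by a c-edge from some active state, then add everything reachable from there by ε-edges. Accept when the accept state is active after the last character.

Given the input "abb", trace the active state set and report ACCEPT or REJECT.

S₀ = ε-closure({0}) = {0}
'a' @ 1: {1,2}
'b' @ 2: {3,4,6,8}
'b' @ 3: {5,7}  [accepting]
final: {5,7}; accept 5 in set

Answer: ACCEPT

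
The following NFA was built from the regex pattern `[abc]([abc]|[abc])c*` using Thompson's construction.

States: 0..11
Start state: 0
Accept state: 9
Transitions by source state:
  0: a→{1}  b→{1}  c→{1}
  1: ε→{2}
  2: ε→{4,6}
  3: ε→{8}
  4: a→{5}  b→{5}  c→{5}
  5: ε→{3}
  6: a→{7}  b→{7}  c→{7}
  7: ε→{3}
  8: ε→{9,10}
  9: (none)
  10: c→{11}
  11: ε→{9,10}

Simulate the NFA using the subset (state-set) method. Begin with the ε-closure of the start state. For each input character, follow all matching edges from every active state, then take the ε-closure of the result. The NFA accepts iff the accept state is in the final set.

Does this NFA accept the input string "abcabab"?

S₀ = ε-closure({0}) = {0}
'a' @ 1: {1,2,4,6}
'b' @ 2: {3,5,7,8,9,10}  (accept∈set)
'c' @ 3: {9,10,11}  (accept∈set)
'a' @ 4: {}  — dead — no transitions
rest 'bab' ignored (set empty)
end set {} — state 9 not in

Answer: REJECT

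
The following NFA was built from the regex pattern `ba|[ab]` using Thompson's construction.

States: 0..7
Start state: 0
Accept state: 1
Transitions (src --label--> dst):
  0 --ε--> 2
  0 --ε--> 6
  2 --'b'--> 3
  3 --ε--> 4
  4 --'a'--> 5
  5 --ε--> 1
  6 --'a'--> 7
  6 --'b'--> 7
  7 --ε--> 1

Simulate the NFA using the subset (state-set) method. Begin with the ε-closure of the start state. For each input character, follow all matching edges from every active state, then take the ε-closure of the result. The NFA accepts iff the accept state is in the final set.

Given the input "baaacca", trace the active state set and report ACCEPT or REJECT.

Answer: REJECT

Trace:
S₀ = ε-closure({0}) = {0,2,6}
'b' @ 1: {1,3,4,7}  ✓accept
'a' @ 2: {1,5}  ✓accept
'a' @ 3: {}  — dead — no transitions
rest 'acca' ignored (set empty)
after full input: {}  (accept=1 not in)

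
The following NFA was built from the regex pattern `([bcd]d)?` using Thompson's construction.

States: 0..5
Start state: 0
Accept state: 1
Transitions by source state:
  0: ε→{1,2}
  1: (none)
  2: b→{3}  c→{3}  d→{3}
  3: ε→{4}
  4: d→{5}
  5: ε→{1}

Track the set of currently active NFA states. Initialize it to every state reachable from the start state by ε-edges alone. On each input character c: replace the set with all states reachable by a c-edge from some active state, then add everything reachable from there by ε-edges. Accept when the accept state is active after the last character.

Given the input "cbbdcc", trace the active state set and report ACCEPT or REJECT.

start: ε-closure({0}) = {0,1,2}
'c' @ 1: {3,4}
'b' @ 2: {}  — no active states
rest 'bdcc' ignored (set empty)
end set {} — state 1 not in

Answer: REJECT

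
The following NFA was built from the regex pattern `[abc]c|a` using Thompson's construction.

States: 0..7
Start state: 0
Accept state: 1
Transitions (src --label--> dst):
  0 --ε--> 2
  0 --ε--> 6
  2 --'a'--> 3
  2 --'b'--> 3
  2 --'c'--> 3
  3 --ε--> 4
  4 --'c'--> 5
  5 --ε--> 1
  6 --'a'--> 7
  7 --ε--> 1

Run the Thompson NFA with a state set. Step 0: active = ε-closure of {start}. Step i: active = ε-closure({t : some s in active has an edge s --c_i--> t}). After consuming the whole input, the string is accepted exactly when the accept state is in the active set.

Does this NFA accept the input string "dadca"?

start: ε-closure({0}) = {0,2,6}
'd' @ 1: {}  — dead — no transitions
rest 'adca' ignored (set empty)
after full input: {}  (accept=1 not in)

Answer: REJECT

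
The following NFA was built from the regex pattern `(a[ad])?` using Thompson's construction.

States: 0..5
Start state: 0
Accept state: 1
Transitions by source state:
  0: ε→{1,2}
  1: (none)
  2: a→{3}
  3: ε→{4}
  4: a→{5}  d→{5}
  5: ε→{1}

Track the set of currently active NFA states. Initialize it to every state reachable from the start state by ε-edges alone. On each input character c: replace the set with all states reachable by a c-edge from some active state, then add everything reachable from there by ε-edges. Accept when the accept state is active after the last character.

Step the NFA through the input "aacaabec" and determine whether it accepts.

Answer: REJECT

Steps:
initial (ε-close {0}): {0,1,2}
'a' @ 1: {3,4}
'a' @ 2: {1,5}  ✓accept
'c' @ 3: {}  — state set empty
rest 'aabec' ignored (set empty)
end set {} — state 1 not in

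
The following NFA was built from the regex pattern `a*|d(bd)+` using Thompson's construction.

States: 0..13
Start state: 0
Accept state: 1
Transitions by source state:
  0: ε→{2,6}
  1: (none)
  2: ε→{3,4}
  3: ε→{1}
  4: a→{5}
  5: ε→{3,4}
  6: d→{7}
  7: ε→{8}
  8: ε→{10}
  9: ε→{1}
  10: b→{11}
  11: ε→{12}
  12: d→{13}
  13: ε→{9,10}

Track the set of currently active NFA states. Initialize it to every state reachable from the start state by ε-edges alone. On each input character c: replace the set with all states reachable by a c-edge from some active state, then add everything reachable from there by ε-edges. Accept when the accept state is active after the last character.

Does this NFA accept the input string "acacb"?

initial (ε-close {0}): {0,1,2,3,4,6}
'a' @ 1: {1,3,4,5}  [accepting]
'c' @ 2: {}  — dead — no transitions
rest 'acb' ignored (set empty)
final: {}; accept 1 not in set

Answer: REJECT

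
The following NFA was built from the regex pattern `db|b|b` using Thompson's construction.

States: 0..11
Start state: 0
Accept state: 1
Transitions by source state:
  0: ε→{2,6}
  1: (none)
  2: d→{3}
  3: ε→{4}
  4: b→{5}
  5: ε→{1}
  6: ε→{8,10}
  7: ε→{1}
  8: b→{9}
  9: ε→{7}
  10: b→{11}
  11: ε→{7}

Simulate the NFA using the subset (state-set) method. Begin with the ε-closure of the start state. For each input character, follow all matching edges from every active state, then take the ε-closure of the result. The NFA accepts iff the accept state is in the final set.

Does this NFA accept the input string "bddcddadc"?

Answer: REJECT

Trace:
start: ε-closure({0}) = {0,2,6,8,10}
'b' @ 1: {1,7,9,11}  ✓accept
'd' @ 2: {}  — dead — no transitions
rest 'dcddadc' ignored (set empty)
final: {}; accept 1 not in set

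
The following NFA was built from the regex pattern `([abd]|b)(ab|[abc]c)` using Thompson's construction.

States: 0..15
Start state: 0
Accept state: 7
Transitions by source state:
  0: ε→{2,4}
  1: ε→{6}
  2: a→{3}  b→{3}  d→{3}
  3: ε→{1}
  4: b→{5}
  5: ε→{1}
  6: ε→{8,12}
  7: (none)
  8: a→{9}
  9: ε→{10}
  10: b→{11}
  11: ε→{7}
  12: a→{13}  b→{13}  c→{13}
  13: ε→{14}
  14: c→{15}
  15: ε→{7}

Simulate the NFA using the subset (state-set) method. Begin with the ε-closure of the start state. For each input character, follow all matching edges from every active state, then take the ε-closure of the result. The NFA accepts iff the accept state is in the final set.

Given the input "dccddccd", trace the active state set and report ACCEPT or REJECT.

Answer: REJECT

Steps:
S₀ = ε-closure({0}) = {0,2,4}
'd' @ 1: {1,3,6,8,12}
'c' @ 2: {13,14}
'c' @ 3: {7,15}  [accepting]
'd' @ 4: {}  — no active states
rest 'dccd' ignored (set empty)
final: {}; accept 7 not in set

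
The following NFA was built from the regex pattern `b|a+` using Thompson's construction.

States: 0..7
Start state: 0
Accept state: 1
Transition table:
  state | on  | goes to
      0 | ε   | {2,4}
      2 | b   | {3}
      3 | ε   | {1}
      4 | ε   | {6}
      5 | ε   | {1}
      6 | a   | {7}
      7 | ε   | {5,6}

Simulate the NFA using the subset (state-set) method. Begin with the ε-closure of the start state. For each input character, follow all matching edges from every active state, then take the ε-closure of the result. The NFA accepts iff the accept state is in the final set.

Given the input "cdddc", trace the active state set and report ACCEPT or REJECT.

Answer: REJECT

Derivation:
S₀ = ε-closure({0}) = {0,2,4,6}
'c' @ 1: {}  — no active states
rest 'dddc' ignored (set empty)
end set {} — state 1 not in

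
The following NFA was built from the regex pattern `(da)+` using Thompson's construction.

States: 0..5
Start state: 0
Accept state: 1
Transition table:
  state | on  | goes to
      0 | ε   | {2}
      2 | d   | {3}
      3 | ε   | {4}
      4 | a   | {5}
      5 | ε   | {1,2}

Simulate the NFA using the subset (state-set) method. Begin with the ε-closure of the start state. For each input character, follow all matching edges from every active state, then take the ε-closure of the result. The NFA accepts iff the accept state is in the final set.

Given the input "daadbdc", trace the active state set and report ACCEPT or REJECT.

Answer: REJECT

Trace:
start: ε-closure({0}) = {0,2}
'd' @ 1: {3,4}
'a' @ 2: {1,2,5}  [accepting]
'a' @ 3: {}  — no active states
rest 'dbdc' ignored (set empty)
end set {} — state 1 not in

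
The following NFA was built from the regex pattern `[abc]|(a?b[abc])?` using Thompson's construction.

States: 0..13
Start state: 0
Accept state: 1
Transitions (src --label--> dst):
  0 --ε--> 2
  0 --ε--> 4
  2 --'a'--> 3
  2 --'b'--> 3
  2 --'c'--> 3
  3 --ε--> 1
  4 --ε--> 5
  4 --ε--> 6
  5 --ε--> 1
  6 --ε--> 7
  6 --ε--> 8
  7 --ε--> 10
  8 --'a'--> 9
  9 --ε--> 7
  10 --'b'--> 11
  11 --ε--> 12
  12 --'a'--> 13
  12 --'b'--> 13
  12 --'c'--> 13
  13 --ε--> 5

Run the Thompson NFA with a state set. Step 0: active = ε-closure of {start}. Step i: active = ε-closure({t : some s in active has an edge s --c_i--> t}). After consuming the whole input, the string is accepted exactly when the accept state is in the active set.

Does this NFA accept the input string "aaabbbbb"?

Answer: REJECT

Steps:
start: ε-closure({0}) = {0,1,2,4,5,6,7,8,10}
'a' @ 1: {1,3,7,9,10}  [accepting]
'a' @ 2: {}  — dead — no transitions
rest 'abbbbb' ignored (set empty)
end set {} — state 1 not in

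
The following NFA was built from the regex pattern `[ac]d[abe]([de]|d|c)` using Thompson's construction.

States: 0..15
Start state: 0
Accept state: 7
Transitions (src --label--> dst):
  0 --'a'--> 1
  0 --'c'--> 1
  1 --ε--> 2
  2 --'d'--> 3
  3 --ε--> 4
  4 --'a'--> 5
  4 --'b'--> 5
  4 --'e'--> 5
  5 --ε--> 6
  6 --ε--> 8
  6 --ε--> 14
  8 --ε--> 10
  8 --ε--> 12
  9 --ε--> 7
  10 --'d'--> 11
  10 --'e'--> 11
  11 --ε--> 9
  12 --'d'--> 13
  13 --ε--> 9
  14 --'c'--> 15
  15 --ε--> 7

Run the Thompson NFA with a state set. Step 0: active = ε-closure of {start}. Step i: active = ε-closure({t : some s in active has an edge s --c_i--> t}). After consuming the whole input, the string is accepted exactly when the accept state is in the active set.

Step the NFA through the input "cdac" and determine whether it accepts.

start: ε-closure({0}) = {0}
'c' @ 1: {1,2}
'd' @ 2: {3,4}
'a' @ 3: {5,6,8,10,12,14}
'c' @ 4: {7,15}  ✓accept
final: {7,15}; accept 7 in set

Answer: ACCEPT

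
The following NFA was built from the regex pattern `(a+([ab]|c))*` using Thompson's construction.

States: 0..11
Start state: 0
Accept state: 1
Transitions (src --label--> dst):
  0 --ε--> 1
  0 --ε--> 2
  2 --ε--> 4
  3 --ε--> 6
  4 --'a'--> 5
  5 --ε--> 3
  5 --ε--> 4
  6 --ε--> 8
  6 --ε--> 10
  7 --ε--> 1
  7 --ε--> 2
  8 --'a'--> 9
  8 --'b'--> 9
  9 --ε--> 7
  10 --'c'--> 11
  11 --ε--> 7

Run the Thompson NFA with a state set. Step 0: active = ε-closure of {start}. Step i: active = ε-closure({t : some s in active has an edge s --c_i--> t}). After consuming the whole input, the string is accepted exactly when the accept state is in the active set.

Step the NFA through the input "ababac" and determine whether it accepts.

Answer: ACCEPT

Derivation:
initial (ε-close {0}): {0,1,2,4}
'a' @ 1: {3,4,5,6,8,10}
'b' @ 2: {1,2,4,7,9}  ✓accept
'a' @ 3: {3,4,5,6,8,10}
'b' @ 4: {1,2,4,7,9}  ✓accept
'a' @ 5: {3,4,5,6,8,10}
'c' @ 6: {1,2,4,7,11}  ✓accept
end set {1,2,4,7,11} — state 1 in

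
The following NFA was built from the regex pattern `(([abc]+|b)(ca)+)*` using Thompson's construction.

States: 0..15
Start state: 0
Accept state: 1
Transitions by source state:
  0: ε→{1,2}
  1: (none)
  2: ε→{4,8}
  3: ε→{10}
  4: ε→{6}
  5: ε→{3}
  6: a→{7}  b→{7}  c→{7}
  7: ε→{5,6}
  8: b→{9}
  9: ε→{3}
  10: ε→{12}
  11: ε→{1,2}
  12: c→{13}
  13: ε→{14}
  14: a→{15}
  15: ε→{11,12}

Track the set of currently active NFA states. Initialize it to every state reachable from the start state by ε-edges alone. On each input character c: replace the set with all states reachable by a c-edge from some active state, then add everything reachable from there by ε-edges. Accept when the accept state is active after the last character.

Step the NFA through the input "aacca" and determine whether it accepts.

S₀ = ε-closure({0}) = {0,1,2,4,6,8}
'a' @ 1: {3,5,6,7,10,12}
'a' @ 2: {3,5,6,7,10,12}
'c' @ 3: {3,5,6,7,10,12,13,14}
'c' @ 4: {3,5,6,7,10,12,13,14}
'a' @ 5: {1,2,3,4,5,6,7,8,10,11,12,15}  ✓accept
after full input: {1,2,3,4,5,6,7,8,10,11,12,15}  (accept=1 in)

Answer: ACCEPT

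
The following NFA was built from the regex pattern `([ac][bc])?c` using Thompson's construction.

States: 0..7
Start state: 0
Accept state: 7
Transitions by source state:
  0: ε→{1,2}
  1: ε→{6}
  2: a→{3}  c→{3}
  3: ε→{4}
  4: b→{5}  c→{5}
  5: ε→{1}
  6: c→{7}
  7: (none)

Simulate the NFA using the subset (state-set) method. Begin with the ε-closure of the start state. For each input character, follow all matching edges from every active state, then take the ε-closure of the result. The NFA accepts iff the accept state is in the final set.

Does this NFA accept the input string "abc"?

Answer: ACCEPT

Derivation:
initial (ε-close {0}): {0,1,2,6}
'a' @ 1: {3,4}
'b' @ 2: {1,5,6}
'c' @ 3: {7}  [accepting]
end set {7} — state 7 in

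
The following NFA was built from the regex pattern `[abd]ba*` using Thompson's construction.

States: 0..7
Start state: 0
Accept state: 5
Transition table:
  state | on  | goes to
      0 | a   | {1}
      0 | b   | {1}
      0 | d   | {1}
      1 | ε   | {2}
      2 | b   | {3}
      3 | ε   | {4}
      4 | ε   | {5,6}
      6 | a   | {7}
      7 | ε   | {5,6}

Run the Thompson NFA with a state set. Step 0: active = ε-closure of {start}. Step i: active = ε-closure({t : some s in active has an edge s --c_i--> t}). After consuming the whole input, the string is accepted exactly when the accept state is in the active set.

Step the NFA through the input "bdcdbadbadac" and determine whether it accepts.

Answer: REJECT

Steps:
S₀ = ε-closure({0}) = {0}
'b' @ 1: {1,2}
'd' @ 2: {}  — state set empty
rest 'cdbadbadac' ignored (set empty)
final: {}; accept 5 not in set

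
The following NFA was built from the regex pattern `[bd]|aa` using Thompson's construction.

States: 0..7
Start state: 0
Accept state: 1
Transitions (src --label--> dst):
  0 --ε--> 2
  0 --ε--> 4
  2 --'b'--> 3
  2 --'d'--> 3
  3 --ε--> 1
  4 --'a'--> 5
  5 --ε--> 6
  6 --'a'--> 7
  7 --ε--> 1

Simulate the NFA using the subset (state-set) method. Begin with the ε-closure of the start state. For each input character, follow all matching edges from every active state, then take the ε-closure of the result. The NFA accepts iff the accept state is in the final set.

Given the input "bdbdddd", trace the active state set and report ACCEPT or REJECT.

Answer: REJECT

Trace:
S₀ = ε-closure({0}) = {0,2,4}
'b' @ 1: {1,3}  ✓accept
'd' @ 2: {}  — no active states
rest 'bdddd' ignored (set empty)
end set {} — state 1 not in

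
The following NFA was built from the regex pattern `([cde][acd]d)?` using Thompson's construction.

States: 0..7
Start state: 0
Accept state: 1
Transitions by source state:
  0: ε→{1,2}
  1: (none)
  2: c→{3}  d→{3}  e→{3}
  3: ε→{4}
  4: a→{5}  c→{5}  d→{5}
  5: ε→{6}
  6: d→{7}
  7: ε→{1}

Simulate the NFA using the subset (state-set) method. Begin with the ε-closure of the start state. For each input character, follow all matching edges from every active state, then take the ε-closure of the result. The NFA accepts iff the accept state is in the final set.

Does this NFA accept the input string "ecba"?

Answer: REJECT

Steps:
S₀ = ε-closure({0}) = {0,1,2}
'e' @ 1: {3,4}
'c' @ 2: {5,6}
'b' @ 3: {}  — no active states
rest 'a' ignored (set empty)
final: {}; accept 1 not in set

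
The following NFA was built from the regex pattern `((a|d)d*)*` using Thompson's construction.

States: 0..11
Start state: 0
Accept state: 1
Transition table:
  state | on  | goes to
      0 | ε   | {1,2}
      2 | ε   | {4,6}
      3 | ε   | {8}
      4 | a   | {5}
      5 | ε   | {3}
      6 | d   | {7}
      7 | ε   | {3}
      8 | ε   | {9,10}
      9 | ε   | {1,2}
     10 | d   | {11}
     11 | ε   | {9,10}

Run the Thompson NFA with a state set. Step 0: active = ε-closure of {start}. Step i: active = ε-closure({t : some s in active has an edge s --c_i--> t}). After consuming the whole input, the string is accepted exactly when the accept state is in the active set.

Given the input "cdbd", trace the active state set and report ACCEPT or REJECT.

Answer: REJECT

Steps:
initial (ε-close {0}): {0,1,2,4,6}
'c' @ 1: {}  — state set empty
rest 'dbd' ignored (set empty)
end set {} — state 1 not in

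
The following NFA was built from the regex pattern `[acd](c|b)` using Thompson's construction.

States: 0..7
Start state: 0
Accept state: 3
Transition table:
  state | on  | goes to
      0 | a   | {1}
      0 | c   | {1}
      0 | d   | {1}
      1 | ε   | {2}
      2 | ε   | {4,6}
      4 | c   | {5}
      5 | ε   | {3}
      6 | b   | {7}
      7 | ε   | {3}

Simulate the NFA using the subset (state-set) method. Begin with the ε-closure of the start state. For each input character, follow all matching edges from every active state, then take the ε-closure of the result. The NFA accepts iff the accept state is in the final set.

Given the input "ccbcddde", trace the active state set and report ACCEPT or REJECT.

Answer: REJECT

Derivation:
start: ε-closure({0}) = {0}
'c' @ 1: {1,2,4,6}
'c' @ 2: {3,5}  (accept∈set)
'b' @ 3: {}  — state set empty
rest 'cddde' ignored (set empty)
end set {} — state 3 not in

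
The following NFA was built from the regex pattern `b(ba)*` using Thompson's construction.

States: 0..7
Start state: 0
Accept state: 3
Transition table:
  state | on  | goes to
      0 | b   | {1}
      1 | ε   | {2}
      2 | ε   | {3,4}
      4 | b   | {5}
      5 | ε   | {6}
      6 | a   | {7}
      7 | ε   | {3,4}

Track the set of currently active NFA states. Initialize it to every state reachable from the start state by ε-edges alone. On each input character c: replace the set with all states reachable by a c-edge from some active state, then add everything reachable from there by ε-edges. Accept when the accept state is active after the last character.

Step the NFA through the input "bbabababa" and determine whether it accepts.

Answer: ACCEPT

Trace:
initial (ε-close {0}): {0}
'b' @ 1: {1,2,3,4}  ✓accept
'b' @ 2: {5,6}
'a' @ 3: {3,4,7}  ✓accept
'b' @ 4: {5,6}
'a' @ 5: {3,4,7}  ✓accept
'b' @ 6: {5,6}
'a' @ 7: {3,4,7}  ✓accept
'b' @ 8: {5,6}
'a' @ 9: {3,4,7}  ✓accept
after full input: {3,4,7}  (accept=3 in)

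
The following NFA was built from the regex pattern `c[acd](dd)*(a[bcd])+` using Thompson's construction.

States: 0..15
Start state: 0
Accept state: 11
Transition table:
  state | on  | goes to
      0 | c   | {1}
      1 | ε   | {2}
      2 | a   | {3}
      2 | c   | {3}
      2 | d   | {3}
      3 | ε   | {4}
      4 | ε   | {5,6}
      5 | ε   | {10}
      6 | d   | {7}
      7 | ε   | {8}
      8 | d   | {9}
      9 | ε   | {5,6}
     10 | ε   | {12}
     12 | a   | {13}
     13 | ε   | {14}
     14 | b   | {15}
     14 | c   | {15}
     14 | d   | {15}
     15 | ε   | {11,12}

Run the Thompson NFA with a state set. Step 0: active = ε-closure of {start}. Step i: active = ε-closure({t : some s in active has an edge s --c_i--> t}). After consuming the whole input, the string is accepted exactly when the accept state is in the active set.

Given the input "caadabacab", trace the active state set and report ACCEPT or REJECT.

start: ε-closure({0}) = {0}
'c' @ 1: {1,2}
'a' @ 2: {3,4,5,6,10,12}
'a' @ 3: {13,14}
'd' @ 4: {11,12,15}  [accepting]
'a' @ 5: {13,14}
'b' @ 6: {11,12,15}  [accepting]
'a' @ 7: {13,14}
'c' @ 8: {11,12,15}  [accepting]
'a' @ 9: {13,14}
'b' @ 10: {11,12,15}  [accepting]
end set {11,12,15} — state 11 in

Answer: ACCEPT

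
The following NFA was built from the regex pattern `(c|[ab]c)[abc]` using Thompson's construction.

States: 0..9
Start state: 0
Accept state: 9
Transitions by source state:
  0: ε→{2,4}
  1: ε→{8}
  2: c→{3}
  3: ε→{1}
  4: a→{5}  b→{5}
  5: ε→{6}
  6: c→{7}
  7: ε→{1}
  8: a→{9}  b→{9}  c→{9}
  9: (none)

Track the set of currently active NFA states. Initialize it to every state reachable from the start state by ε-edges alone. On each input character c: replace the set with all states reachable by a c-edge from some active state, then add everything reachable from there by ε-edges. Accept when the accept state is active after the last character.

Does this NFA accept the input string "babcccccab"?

S₀ = ε-closure({0}) = {0,2,4}
'b' @ 1: {5,6}
'a' @ 2: {}  — no active states
rest 'bcccccab' ignored (set empty)
end set {} — state 9 not in

Answer: REJECT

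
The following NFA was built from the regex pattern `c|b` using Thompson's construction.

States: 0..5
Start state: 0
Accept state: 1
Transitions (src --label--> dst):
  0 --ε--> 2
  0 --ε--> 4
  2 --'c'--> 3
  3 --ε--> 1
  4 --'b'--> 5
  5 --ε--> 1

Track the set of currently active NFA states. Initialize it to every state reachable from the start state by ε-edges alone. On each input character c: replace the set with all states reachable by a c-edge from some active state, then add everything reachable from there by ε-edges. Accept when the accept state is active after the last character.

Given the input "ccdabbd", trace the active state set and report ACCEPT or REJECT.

initial (ε-close {0}): {0,2,4}
'c' @ 1: {1,3}  ✓accept
'c' @ 2: {}  — state set empty
rest 'dabbd' ignored (set empty)
after full input: {}  (accept=1 not in)

Answer: REJECT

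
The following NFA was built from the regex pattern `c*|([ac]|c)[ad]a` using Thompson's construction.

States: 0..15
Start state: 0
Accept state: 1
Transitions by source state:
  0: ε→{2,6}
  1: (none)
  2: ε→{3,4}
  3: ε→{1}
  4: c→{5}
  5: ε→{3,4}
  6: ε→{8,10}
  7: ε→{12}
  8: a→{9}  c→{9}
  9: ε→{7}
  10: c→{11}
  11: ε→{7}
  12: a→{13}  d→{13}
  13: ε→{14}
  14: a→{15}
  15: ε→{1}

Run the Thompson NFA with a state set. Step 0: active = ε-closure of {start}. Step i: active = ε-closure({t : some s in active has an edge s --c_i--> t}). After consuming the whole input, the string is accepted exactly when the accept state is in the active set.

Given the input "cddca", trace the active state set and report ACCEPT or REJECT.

Answer: REJECT

Steps:
initial (ε-close {0}): {0,1,2,3,4,6,8,10}
'c' @ 1: {1,3,4,5,7,9,11,12}  ✓accept
'd' @ 2: {13,14}
'd' @ 3: {}  — dead — no transitions
rest 'ca' ignored (set empty)
final: {}; accept 1 not in set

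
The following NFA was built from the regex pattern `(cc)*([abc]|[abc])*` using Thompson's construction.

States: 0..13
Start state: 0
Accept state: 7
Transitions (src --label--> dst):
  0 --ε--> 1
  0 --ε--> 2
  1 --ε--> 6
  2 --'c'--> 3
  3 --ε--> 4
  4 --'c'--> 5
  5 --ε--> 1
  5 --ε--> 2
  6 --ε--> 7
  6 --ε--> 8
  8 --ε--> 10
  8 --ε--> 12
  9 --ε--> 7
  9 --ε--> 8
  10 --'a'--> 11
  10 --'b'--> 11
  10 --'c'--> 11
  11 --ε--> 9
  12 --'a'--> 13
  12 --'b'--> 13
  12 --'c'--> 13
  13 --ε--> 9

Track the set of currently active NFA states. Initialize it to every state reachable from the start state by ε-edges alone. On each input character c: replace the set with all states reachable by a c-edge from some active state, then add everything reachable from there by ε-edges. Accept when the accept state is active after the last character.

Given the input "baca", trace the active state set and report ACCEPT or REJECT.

Answer: ACCEPT

Trace:
S₀ = ε-closure({0}) = {0,1,2,6,7,8,10,12}
'b' @ 1: {7,8,9,10,11,12,13}  [accepting]
'a' @ 2: {7,8,9,10,11,12,13}  [accepting]
'c' @ 3: {7,8,9,10,11,12,13}  [accepting]
'a' @ 4: {7,8,9,10,11,12,13}  [accepting]
final: {7,8,9,10,11,12,13}; accept 7 in set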